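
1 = 1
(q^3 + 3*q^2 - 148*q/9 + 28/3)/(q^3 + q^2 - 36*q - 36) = (q^2 - 3*q + 14/9)/(q^2 - 5*q - 6)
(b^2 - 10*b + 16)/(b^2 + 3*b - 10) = (b - 8)/(b + 5)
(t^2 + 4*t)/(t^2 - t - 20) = t/(t - 5)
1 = 1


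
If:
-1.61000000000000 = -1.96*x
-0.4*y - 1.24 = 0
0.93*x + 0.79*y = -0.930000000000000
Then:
No Solution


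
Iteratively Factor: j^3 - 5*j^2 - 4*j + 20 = (j - 2)*(j^2 - 3*j - 10) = (j - 2)*(j + 2)*(j - 5)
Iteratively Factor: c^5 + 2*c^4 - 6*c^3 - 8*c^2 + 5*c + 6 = (c + 3)*(c^4 - c^3 - 3*c^2 + c + 2) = (c + 1)*(c + 3)*(c^3 - 2*c^2 - c + 2) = (c + 1)^2*(c + 3)*(c^2 - 3*c + 2) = (c - 1)*(c + 1)^2*(c + 3)*(c - 2)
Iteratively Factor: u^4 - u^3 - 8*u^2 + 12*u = (u + 3)*(u^3 - 4*u^2 + 4*u) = (u - 2)*(u + 3)*(u^2 - 2*u) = u*(u - 2)*(u + 3)*(u - 2)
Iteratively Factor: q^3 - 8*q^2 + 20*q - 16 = (q - 4)*(q^2 - 4*q + 4) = (q - 4)*(q - 2)*(q - 2)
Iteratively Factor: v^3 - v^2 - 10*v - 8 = (v - 4)*(v^2 + 3*v + 2) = (v - 4)*(v + 2)*(v + 1)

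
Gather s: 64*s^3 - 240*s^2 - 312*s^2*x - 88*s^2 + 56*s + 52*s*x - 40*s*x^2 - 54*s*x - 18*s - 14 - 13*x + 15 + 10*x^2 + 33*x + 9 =64*s^3 + s^2*(-312*x - 328) + s*(-40*x^2 - 2*x + 38) + 10*x^2 + 20*x + 10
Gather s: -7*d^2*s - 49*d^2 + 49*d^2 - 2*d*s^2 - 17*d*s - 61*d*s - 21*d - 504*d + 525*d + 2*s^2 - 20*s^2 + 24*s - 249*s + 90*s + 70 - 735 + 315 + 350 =s^2*(-2*d - 18) + s*(-7*d^2 - 78*d - 135)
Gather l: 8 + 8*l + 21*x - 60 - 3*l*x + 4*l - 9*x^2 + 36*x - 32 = l*(12 - 3*x) - 9*x^2 + 57*x - 84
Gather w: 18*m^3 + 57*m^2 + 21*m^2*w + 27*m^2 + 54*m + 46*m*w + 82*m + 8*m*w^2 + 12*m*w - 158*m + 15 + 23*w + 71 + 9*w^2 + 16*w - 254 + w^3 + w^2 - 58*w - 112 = 18*m^3 + 84*m^2 - 22*m + w^3 + w^2*(8*m + 10) + w*(21*m^2 + 58*m - 19) - 280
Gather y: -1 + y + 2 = y + 1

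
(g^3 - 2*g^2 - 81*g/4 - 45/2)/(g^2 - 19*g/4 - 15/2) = (4*g^2 + 16*g + 15)/(4*g + 5)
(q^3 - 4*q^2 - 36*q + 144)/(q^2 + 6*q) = q - 10 + 24/q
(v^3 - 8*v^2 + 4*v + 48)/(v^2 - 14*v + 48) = (v^2 - 2*v - 8)/(v - 8)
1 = 1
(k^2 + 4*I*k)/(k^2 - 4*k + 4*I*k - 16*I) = k/(k - 4)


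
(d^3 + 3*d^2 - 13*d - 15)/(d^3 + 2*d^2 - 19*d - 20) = (d - 3)/(d - 4)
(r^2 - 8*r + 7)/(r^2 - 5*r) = (r^2 - 8*r + 7)/(r*(r - 5))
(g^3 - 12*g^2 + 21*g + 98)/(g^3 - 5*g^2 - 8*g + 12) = (g^2 - 14*g + 49)/(g^2 - 7*g + 6)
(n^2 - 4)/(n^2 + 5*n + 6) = (n - 2)/(n + 3)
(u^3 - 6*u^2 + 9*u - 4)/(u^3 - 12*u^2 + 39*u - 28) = (u - 1)/(u - 7)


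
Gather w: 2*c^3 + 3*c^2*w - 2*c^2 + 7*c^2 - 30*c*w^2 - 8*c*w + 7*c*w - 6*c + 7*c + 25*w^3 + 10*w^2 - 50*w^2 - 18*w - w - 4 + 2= 2*c^3 + 5*c^2 + c + 25*w^3 + w^2*(-30*c - 40) + w*(3*c^2 - c - 19) - 2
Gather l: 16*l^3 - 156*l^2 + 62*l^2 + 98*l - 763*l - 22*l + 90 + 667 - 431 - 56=16*l^3 - 94*l^2 - 687*l + 270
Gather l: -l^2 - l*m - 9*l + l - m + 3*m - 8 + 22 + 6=-l^2 + l*(-m - 8) + 2*m + 20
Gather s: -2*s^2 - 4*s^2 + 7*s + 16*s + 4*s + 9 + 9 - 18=-6*s^2 + 27*s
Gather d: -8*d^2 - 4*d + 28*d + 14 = -8*d^2 + 24*d + 14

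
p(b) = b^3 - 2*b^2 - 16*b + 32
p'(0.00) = -16.00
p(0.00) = 32.00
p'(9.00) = 191.00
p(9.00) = 455.00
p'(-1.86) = 1.82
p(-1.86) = 48.41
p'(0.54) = -17.29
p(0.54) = 22.93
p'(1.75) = -13.81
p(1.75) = 3.23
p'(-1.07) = -8.29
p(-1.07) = 45.61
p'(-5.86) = 110.46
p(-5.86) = -144.15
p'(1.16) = -16.60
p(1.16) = 12.31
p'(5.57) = 54.79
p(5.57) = 53.64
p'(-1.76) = 0.33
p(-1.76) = 48.51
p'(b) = 3*b^2 - 4*b - 16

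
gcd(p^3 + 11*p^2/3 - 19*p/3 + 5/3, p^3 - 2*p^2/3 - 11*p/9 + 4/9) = p - 1/3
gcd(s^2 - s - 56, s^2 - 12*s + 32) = s - 8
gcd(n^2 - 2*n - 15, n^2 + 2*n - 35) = n - 5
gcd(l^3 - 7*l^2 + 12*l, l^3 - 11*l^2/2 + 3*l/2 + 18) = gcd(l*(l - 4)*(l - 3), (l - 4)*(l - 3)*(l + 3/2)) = l^2 - 7*l + 12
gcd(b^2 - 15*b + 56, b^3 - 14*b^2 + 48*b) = b - 8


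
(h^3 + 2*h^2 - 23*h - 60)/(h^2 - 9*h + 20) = (h^2 + 7*h + 12)/(h - 4)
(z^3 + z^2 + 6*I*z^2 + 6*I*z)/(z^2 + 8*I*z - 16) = z*(z^2 + z + 6*I*z + 6*I)/(z^2 + 8*I*z - 16)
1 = 1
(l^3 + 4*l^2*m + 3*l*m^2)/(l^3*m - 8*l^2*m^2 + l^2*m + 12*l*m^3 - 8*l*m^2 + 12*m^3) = l*(l^2 + 4*l*m + 3*m^2)/(m*(l^3 - 8*l^2*m + l^2 + 12*l*m^2 - 8*l*m + 12*m^2))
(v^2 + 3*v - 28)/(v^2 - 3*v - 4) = (v + 7)/(v + 1)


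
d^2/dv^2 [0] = 0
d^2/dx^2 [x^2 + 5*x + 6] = 2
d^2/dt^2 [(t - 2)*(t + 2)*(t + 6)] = 6*t + 12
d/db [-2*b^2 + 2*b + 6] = 2 - 4*b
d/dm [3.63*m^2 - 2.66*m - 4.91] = 7.26*m - 2.66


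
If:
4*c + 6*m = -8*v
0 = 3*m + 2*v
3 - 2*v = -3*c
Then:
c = -3/5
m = -2/5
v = 3/5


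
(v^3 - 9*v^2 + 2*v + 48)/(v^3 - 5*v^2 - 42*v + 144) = (v + 2)/(v + 6)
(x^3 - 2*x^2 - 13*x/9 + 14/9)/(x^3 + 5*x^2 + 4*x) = (x^2 - 3*x + 14/9)/(x*(x + 4))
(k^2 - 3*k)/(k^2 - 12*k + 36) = k*(k - 3)/(k^2 - 12*k + 36)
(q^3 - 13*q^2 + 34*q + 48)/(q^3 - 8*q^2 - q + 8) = (q - 6)/(q - 1)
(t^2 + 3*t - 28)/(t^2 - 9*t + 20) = (t + 7)/(t - 5)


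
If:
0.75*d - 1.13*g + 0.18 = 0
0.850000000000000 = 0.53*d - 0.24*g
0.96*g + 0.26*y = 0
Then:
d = 2.40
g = 1.75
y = -6.46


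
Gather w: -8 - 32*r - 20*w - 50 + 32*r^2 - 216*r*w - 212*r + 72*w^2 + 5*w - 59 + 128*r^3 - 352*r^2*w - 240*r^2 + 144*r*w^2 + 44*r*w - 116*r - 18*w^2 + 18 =128*r^3 - 208*r^2 - 360*r + w^2*(144*r + 54) + w*(-352*r^2 - 172*r - 15) - 99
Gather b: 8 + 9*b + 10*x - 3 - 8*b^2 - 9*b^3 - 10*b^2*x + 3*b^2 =-9*b^3 + b^2*(-10*x - 5) + 9*b + 10*x + 5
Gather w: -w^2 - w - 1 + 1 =-w^2 - w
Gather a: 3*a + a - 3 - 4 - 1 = 4*a - 8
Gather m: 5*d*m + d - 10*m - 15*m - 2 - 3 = d + m*(5*d - 25) - 5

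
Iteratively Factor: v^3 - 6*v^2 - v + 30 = (v - 5)*(v^2 - v - 6) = (v - 5)*(v + 2)*(v - 3)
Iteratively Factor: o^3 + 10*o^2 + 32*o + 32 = (o + 4)*(o^2 + 6*o + 8) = (o + 2)*(o + 4)*(o + 4)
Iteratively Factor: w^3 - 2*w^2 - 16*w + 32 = (w - 4)*(w^2 + 2*w - 8) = (w - 4)*(w - 2)*(w + 4)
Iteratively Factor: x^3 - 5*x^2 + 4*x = (x - 1)*(x^2 - 4*x) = (x - 4)*(x - 1)*(x)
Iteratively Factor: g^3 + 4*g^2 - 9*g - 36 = (g + 4)*(g^2 - 9) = (g + 3)*(g + 4)*(g - 3)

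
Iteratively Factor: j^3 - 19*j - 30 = (j + 2)*(j^2 - 2*j - 15) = (j + 2)*(j + 3)*(j - 5)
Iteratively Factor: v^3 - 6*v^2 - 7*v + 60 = (v + 3)*(v^2 - 9*v + 20) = (v - 4)*(v + 3)*(v - 5)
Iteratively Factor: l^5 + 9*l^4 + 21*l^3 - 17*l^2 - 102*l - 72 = (l + 3)*(l^4 + 6*l^3 + 3*l^2 - 26*l - 24) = (l - 2)*(l + 3)*(l^3 + 8*l^2 + 19*l + 12) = (l - 2)*(l + 3)*(l + 4)*(l^2 + 4*l + 3) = (l - 2)*(l + 1)*(l + 3)*(l + 4)*(l + 3)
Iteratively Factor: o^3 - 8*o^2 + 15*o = (o)*(o^2 - 8*o + 15) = o*(o - 5)*(o - 3)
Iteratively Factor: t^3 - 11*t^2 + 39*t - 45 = (t - 3)*(t^2 - 8*t + 15) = (t - 3)^2*(t - 5)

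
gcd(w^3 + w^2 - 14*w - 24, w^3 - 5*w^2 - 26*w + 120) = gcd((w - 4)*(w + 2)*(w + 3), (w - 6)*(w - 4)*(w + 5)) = w - 4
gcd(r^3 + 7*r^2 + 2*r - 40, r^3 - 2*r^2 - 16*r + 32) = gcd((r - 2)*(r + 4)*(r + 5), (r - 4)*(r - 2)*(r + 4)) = r^2 + 2*r - 8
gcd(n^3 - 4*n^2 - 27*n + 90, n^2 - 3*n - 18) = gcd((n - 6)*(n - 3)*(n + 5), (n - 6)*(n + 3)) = n - 6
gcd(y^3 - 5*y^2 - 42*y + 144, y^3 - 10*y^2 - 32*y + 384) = y^2 - 2*y - 48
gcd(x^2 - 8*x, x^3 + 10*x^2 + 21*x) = x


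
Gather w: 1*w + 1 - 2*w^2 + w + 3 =-2*w^2 + 2*w + 4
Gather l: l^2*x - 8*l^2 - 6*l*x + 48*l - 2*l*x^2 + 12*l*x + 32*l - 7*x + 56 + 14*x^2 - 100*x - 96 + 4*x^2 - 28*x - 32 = l^2*(x - 8) + l*(-2*x^2 + 6*x + 80) + 18*x^2 - 135*x - 72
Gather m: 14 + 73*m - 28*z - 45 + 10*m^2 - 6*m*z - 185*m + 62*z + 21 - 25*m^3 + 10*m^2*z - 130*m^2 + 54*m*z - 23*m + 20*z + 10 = -25*m^3 + m^2*(10*z - 120) + m*(48*z - 135) + 54*z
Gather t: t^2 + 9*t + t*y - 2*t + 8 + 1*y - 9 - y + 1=t^2 + t*(y + 7)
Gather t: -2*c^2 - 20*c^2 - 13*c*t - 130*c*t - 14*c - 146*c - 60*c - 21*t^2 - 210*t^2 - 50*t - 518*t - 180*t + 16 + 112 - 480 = -22*c^2 - 220*c - 231*t^2 + t*(-143*c - 748) - 352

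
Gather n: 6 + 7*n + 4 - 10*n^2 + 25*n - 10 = -10*n^2 + 32*n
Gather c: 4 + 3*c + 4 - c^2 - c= -c^2 + 2*c + 8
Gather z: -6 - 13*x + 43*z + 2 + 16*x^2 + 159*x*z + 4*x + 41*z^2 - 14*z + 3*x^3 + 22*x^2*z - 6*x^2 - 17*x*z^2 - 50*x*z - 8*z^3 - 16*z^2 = 3*x^3 + 10*x^2 - 9*x - 8*z^3 + z^2*(25 - 17*x) + z*(22*x^2 + 109*x + 29) - 4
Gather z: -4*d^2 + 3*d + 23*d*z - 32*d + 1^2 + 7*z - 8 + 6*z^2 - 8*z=-4*d^2 - 29*d + 6*z^2 + z*(23*d - 1) - 7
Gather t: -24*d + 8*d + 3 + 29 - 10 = 22 - 16*d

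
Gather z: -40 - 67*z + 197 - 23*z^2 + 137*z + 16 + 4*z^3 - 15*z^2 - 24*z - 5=4*z^3 - 38*z^2 + 46*z + 168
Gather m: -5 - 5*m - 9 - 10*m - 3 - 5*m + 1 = -20*m - 16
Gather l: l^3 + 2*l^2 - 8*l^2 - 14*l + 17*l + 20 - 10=l^3 - 6*l^2 + 3*l + 10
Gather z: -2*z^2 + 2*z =-2*z^2 + 2*z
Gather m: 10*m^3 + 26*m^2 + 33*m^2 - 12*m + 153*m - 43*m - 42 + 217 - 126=10*m^3 + 59*m^2 + 98*m + 49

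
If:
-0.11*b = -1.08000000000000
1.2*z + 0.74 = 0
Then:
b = 9.82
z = -0.62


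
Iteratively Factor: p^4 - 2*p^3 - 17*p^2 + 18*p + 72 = (p + 2)*(p^3 - 4*p^2 - 9*p + 36) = (p - 4)*(p + 2)*(p^2 - 9) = (p - 4)*(p - 3)*(p + 2)*(p + 3)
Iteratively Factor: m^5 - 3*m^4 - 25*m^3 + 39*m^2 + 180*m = (m - 4)*(m^4 + m^3 - 21*m^2 - 45*m) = (m - 5)*(m - 4)*(m^3 + 6*m^2 + 9*m) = (m - 5)*(m - 4)*(m + 3)*(m^2 + 3*m) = (m - 5)*(m - 4)*(m + 3)^2*(m)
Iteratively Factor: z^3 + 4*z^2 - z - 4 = (z + 4)*(z^2 - 1) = (z + 1)*(z + 4)*(z - 1)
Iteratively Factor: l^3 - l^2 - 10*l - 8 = (l + 2)*(l^2 - 3*l - 4) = (l - 4)*(l + 2)*(l + 1)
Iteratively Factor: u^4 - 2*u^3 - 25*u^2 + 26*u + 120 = (u + 2)*(u^3 - 4*u^2 - 17*u + 60) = (u - 5)*(u + 2)*(u^2 + u - 12) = (u - 5)*(u - 3)*(u + 2)*(u + 4)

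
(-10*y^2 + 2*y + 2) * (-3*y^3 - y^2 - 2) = 30*y^5 + 4*y^4 - 8*y^3 + 18*y^2 - 4*y - 4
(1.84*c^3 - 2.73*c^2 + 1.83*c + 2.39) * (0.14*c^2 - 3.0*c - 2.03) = 0.2576*c^5 - 5.9022*c^4 + 4.711*c^3 + 0.386499999999999*c^2 - 10.8849*c - 4.8517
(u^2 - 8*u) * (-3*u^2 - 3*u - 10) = -3*u^4 + 21*u^3 + 14*u^2 + 80*u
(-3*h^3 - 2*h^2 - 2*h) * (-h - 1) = 3*h^4 + 5*h^3 + 4*h^2 + 2*h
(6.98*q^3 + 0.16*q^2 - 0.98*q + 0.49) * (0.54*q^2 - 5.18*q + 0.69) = 3.7692*q^5 - 36.07*q^4 + 3.4582*q^3 + 5.4514*q^2 - 3.2144*q + 0.3381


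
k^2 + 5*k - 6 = (k - 1)*(k + 6)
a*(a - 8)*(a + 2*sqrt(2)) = a^3 - 8*a^2 + 2*sqrt(2)*a^2 - 16*sqrt(2)*a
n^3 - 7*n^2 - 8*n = n*(n - 8)*(n + 1)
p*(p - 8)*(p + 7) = p^3 - p^2 - 56*p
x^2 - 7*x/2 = x*(x - 7/2)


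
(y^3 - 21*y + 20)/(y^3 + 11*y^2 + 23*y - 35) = (y - 4)/(y + 7)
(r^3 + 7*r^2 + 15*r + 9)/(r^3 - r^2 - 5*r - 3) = (r^2 + 6*r + 9)/(r^2 - 2*r - 3)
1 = 1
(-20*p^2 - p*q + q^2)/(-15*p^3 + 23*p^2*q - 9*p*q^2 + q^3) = (4*p + q)/(3*p^2 - 4*p*q + q^2)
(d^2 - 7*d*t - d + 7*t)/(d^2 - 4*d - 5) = (-d^2 + 7*d*t + d - 7*t)/(-d^2 + 4*d + 5)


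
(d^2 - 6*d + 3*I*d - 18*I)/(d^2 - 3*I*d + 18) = (d - 6)/(d - 6*I)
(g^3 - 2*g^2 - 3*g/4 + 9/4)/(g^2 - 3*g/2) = g - 1/2 - 3/(2*g)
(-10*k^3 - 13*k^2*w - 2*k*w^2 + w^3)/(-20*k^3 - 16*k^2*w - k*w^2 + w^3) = (k + w)/(2*k + w)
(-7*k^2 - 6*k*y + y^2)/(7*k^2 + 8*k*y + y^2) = (-7*k + y)/(7*k + y)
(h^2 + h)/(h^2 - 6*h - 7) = h/(h - 7)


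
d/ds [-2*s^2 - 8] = -4*s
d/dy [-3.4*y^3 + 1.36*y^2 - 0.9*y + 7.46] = -10.2*y^2 + 2.72*y - 0.9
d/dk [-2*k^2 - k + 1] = -4*k - 1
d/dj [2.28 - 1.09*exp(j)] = -1.09*exp(j)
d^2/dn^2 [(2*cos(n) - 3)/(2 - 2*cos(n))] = (sin(n)^2 - cos(n) + 1)/(2*(cos(n) - 1)^3)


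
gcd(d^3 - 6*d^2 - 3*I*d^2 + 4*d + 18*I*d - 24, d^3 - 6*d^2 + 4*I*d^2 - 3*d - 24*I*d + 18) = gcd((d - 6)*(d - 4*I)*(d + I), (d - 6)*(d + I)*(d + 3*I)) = d^2 + d*(-6 + I) - 6*I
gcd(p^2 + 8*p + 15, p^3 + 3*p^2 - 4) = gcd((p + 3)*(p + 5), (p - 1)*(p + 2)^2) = 1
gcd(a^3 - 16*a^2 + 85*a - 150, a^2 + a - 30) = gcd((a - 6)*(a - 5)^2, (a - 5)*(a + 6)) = a - 5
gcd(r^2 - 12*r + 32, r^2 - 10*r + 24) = r - 4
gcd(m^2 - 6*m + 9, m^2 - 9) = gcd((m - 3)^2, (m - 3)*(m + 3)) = m - 3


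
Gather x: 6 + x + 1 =x + 7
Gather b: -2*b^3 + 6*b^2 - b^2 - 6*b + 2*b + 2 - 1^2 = -2*b^3 + 5*b^2 - 4*b + 1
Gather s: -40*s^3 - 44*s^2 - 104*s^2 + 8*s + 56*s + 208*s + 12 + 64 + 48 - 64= -40*s^3 - 148*s^2 + 272*s + 60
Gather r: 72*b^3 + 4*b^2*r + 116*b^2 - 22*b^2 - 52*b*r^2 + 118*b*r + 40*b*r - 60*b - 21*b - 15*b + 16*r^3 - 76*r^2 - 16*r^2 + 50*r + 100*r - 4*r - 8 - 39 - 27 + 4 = 72*b^3 + 94*b^2 - 96*b + 16*r^3 + r^2*(-52*b - 92) + r*(4*b^2 + 158*b + 146) - 70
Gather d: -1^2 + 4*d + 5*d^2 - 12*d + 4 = 5*d^2 - 8*d + 3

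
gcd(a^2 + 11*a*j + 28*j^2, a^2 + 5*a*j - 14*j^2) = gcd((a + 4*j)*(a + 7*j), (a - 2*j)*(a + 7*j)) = a + 7*j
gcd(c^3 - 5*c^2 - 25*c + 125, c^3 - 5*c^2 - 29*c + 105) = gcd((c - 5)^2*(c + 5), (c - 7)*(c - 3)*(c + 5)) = c + 5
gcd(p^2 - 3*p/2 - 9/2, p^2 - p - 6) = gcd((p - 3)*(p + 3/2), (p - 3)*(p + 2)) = p - 3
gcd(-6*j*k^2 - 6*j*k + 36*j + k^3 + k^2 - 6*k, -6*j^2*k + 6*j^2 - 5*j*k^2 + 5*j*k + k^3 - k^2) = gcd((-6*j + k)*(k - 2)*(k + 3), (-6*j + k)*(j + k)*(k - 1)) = 6*j - k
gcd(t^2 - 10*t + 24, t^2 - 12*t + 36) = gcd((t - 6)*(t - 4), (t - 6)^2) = t - 6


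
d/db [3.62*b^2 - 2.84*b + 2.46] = 7.24*b - 2.84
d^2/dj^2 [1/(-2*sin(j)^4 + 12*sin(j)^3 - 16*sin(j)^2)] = (8*sin(j)^2 - 69*sin(j) + 200 - 174/sin(j) - 160/sin(j)^2 + 384/sin(j)^3 - 192/sin(j)^4)/((sin(j) - 4)^3*(sin(j) - 2)^3)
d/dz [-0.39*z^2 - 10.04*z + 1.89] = -0.78*z - 10.04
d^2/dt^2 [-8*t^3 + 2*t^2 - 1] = 4 - 48*t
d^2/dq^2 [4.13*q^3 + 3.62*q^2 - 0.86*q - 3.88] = 24.78*q + 7.24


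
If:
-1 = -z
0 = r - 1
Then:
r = 1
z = 1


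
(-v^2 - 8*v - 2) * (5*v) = -5*v^3 - 40*v^2 - 10*v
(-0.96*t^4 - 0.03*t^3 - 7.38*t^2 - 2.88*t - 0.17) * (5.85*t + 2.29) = -5.616*t^5 - 2.3739*t^4 - 43.2417*t^3 - 33.7482*t^2 - 7.5897*t - 0.3893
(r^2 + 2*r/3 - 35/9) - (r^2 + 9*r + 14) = -25*r/3 - 161/9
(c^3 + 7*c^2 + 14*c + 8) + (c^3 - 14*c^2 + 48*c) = 2*c^3 - 7*c^2 + 62*c + 8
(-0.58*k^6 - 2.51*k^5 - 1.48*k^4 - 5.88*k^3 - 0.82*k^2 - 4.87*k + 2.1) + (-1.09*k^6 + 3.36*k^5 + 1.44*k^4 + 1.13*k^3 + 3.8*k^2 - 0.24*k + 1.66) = -1.67*k^6 + 0.85*k^5 - 0.04*k^4 - 4.75*k^3 + 2.98*k^2 - 5.11*k + 3.76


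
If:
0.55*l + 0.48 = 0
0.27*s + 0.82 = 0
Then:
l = -0.87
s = -3.04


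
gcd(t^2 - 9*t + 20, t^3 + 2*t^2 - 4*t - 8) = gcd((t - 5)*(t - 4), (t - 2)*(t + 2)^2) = 1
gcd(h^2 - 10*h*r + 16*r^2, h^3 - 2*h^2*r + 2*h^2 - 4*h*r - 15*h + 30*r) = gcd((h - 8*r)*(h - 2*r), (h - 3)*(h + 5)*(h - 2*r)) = -h + 2*r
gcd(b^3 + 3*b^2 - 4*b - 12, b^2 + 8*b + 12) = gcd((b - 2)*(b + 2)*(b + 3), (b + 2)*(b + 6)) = b + 2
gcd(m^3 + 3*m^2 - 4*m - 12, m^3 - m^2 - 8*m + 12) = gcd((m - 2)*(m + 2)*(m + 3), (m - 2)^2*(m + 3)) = m^2 + m - 6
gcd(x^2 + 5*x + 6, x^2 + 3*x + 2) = x + 2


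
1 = 1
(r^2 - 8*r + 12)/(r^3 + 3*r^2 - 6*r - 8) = (r - 6)/(r^2 + 5*r + 4)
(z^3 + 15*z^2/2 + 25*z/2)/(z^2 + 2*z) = (2*z^2 + 15*z + 25)/(2*(z + 2))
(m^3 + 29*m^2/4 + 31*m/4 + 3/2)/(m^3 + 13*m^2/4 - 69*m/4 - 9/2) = (m + 1)/(m - 3)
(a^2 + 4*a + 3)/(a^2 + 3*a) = (a + 1)/a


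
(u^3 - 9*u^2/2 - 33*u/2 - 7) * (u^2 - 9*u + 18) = u^5 - 27*u^4/2 + 42*u^3 + 121*u^2/2 - 234*u - 126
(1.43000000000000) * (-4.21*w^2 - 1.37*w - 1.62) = -6.0203*w^2 - 1.9591*w - 2.3166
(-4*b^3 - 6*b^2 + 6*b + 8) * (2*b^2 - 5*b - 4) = -8*b^5 + 8*b^4 + 58*b^3 + 10*b^2 - 64*b - 32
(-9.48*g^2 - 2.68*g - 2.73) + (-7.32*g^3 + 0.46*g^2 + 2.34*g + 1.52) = -7.32*g^3 - 9.02*g^2 - 0.34*g - 1.21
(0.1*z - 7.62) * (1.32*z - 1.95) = 0.132*z^2 - 10.2534*z + 14.859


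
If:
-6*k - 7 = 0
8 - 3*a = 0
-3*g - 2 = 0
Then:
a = 8/3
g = -2/3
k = -7/6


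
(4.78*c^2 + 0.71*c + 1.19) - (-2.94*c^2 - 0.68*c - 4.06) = 7.72*c^2 + 1.39*c + 5.25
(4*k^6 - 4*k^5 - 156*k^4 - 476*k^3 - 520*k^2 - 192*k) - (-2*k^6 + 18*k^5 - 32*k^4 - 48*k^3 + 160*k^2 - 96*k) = 6*k^6 - 22*k^5 - 124*k^4 - 428*k^3 - 680*k^2 - 96*k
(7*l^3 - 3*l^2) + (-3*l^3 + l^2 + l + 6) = 4*l^3 - 2*l^2 + l + 6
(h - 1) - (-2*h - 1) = 3*h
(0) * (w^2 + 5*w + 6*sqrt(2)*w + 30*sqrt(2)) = 0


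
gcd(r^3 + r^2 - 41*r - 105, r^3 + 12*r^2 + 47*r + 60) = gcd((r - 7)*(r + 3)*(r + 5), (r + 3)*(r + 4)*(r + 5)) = r^2 + 8*r + 15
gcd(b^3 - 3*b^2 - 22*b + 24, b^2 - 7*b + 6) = b^2 - 7*b + 6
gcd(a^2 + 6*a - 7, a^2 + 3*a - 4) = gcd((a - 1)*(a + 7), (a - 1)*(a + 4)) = a - 1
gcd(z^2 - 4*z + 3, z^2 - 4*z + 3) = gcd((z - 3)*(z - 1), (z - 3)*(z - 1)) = z^2 - 4*z + 3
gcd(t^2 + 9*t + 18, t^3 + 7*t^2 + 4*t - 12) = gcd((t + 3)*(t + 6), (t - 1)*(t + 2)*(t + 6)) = t + 6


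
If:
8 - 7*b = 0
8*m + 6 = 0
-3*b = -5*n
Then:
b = 8/7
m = -3/4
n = 24/35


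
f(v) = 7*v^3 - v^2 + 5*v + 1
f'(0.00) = 5.00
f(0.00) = 1.00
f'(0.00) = 5.00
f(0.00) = 1.00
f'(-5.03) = 546.38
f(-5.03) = -940.30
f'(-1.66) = 66.19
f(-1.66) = -42.08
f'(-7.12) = 1083.82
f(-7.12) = -2611.90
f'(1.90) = 77.01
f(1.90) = 54.90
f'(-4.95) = 529.45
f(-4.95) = -897.26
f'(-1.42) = 50.18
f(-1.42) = -28.16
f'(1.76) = 66.53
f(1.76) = 44.86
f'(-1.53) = 57.22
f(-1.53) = -34.06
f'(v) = 21*v^2 - 2*v + 5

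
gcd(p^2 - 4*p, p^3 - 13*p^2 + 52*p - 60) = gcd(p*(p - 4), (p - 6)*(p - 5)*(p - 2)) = 1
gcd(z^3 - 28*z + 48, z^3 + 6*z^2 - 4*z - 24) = z^2 + 4*z - 12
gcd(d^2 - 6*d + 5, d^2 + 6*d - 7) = d - 1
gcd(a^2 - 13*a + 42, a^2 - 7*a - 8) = 1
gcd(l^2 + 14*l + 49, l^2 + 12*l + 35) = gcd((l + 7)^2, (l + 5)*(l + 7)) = l + 7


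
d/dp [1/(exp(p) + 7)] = -exp(p)/(exp(p) + 7)^2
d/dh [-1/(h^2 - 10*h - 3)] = 2*(h - 5)/(-h^2 + 10*h + 3)^2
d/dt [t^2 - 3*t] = 2*t - 3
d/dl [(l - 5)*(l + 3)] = 2*l - 2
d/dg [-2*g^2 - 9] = -4*g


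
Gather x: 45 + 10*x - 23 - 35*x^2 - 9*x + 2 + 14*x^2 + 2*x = -21*x^2 + 3*x + 24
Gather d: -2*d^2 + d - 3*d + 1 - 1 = -2*d^2 - 2*d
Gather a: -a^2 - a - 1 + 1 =-a^2 - a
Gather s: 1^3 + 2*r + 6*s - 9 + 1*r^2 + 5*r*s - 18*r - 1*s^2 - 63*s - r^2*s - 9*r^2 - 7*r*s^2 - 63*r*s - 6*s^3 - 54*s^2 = -8*r^2 - 16*r - 6*s^3 + s^2*(-7*r - 55) + s*(-r^2 - 58*r - 57) - 8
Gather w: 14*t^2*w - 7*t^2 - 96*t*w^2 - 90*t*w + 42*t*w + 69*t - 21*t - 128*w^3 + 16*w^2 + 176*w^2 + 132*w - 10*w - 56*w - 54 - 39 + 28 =-7*t^2 + 48*t - 128*w^3 + w^2*(192 - 96*t) + w*(14*t^2 - 48*t + 66) - 65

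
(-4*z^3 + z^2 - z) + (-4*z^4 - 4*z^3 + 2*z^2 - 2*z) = -4*z^4 - 8*z^3 + 3*z^2 - 3*z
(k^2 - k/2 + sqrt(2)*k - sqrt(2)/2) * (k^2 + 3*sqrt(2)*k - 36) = k^4 - k^3/2 + 4*sqrt(2)*k^3 - 30*k^2 - 2*sqrt(2)*k^2 - 36*sqrt(2)*k + 15*k + 18*sqrt(2)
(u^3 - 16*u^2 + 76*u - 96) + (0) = u^3 - 16*u^2 + 76*u - 96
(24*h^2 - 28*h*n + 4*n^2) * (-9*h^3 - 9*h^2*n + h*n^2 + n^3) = -216*h^5 + 36*h^4*n + 240*h^3*n^2 - 40*h^2*n^3 - 24*h*n^4 + 4*n^5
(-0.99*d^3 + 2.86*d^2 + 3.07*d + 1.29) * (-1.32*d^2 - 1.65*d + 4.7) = 1.3068*d^5 - 2.1417*d^4 - 13.4244*d^3 + 6.6737*d^2 + 12.3005*d + 6.063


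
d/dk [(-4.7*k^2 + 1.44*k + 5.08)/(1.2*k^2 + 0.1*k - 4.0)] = (-2.198*k^2 + 25.408*k - 6.268)/(1.44*k^4 + 0.24*k^3 - 9.59*k^2 - 0.8*k + 16.0)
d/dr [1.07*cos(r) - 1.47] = -1.07*sin(r)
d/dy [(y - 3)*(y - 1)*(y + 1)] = 3*y^2 - 6*y - 1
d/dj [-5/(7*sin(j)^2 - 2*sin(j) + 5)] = 10*(7*sin(j) - 1)*cos(j)/(7*sin(j)^2 - 2*sin(j) + 5)^2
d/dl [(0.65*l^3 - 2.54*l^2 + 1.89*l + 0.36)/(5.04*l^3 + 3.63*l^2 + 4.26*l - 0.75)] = (15.1611*l^4 - 13.5132*l^3 - 24.5868*l^2 + 1.1964*l - 2.9511)/(25.4016*l^6 + 36.5904*l^5 + 56.1177*l^4 + 23.3676*l^3 + 12.7026*l^2 - 6.39*l + 0.5625)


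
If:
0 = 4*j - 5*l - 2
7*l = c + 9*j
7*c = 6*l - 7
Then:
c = -227/143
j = -51/143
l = -98/143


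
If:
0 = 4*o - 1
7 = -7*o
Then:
No Solution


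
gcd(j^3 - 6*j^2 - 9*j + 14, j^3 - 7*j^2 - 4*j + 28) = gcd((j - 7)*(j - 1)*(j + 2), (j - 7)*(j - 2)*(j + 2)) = j^2 - 5*j - 14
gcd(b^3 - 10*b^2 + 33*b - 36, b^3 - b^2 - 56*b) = 1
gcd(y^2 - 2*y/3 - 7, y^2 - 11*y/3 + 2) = y - 3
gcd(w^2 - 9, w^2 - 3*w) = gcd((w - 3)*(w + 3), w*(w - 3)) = w - 3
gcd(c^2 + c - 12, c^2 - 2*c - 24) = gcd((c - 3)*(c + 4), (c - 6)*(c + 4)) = c + 4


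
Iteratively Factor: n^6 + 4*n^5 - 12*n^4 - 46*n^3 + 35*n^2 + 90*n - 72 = (n - 3)*(n^5 + 7*n^4 + 9*n^3 - 19*n^2 - 22*n + 24) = (n - 3)*(n + 2)*(n^4 + 5*n^3 - n^2 - 17*n + 12) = (n - 3)*(n - 1)*(n + 2)*(n^3 + 6*n^2 + 5*n - 12) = (n - 3)*(n - 1)*(n + 2)*(n + 3)*(n^2 + 3*n - 4) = (n - 3)*(n - 1)*(n + 2)*(n + 3)*(n + 4)*(n - 1)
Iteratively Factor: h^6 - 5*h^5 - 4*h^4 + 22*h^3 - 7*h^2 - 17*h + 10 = (h - 1)*(h^5 - 4*h^4 - 8*h^3 + 14*h^2 + 7*h - 10) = (h - 1)^2*(h^4 - 3*h^3 - 11*h^2 + 3*h + 10) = (h - 5)*(h - 1)^2*(h^3 + 2*h^2 - h - 2) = (h - 5)*(h - 1)^2*(h + 1)*(h^2 + h - 2) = (h - 5)*(h - 1)^3*(h + 1)*(h + 2)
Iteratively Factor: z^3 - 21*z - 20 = (z + 1)*(z^2 - z - 20) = (z + 1)*(z + 4)*(z - 5)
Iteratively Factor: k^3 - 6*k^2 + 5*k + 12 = (k + 1)*(k^2 - 7*k + 12) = (k - 3)*(k + 1)*(k - 4)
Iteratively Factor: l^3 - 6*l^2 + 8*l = (l - 4)*(l^2 - 2*l) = (l - 4)*(l - 2)*(l)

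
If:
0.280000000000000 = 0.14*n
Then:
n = 2.00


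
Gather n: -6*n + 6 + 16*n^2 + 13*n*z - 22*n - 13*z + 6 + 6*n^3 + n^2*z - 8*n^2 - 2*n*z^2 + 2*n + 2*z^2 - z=6*n^3 + n^2*(z + 8) + n*(-2*z^2 + 13*z - 26) + 2*z^2 - 14*z + 12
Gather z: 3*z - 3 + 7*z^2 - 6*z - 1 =7*z^2 - 3*z - 4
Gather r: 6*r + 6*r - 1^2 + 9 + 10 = 12*r + 18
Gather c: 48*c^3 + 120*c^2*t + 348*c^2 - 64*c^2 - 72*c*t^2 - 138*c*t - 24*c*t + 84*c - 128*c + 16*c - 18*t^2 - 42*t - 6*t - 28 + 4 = 48*c^3 + c^2*(120*t + 284) + c*(-72*t^2 - 162*t - 28) - 18*t^2 - 48*t - 24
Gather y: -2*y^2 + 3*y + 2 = -2*y^2 + 3*y + 2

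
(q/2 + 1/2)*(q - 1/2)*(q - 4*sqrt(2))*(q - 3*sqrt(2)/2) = q^4/2 - 11*sqrt(2)*q^3/4 + q^3/4 - 11*sqrt(2)*q^2/8 + 23*q^2/4 + 11*sqrt(2)*q/8 + 3*q - 3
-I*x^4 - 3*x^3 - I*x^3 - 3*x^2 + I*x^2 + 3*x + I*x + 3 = (x + 1)^2*(x - 3*I)*(-I*x + I)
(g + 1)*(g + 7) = g^2 + 8*g + 7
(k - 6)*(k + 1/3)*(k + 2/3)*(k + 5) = k^4 - 277*k^2/9 - 272*k/9 - 20/3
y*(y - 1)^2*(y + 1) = y^4 - y^3 - y^2 + y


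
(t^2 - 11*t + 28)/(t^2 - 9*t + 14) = (t - 4)/(t - 2)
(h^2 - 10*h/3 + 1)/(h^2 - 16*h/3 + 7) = (3*h - 1)/(3*h - 7)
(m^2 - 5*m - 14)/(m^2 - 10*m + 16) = (m^2 - 5*m - 14)/(m^2 - 10*m + 16)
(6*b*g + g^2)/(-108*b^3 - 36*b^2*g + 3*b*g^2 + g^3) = -g/(18*b^2 + 3*b*g - g^2)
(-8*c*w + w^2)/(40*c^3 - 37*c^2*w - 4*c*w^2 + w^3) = w/(-5*c^2 + 4*c*w + w^2)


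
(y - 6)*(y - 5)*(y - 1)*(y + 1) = y^4 - 11*y^3 + 29*y^2 + 11*y - 30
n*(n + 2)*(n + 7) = n^3 + 9*n^2 + 14*n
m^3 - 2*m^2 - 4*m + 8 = (m - 2)^2*(m + 2)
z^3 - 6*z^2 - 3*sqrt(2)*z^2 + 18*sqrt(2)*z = z*(z - 6)*(z - 3*sqrt(2))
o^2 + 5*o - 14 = (o - 2)*(o + 7)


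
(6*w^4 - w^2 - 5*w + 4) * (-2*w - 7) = -12*w^5 - 42*w^4 + 2*w^3 + 17*w^2 + 27*w - 28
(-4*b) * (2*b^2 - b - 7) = -8*b^3 + 4*b^2 + 28*b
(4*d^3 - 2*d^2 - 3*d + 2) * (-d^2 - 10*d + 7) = -4*d^5 - 38*d^4 + 51*d^3 + 14*d^2 - 41*d + 14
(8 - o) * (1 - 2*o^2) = 2*o^3 - 16*o^2 - o + 8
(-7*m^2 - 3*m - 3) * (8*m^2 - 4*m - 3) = -56*m^4 + 4*m^3 + 9*m^2 + 21*m + 9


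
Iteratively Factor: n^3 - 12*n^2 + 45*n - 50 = (n - 2)*(n^2 - 10*n + 25) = (n - 5)*(n - 2)*(n - 5)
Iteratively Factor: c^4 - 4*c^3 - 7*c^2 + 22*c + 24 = (c + 1)*(c^3 - 5*c^2 - 2*c + 24) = (c + 1)*(c + 2)*(c^2 - 7*c + 12) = (c - 4)*(c + 1)*(c + 2)*(c - 3)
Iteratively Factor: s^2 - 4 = (s - 2)*(s + 2)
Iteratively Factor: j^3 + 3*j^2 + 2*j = (j + 1)*(j^2 + 2*j) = (j + 1)*(j + 2)*(j)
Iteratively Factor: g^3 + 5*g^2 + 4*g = (g + 4)*(g^2 + g) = g*(g + 4)*(g + 1)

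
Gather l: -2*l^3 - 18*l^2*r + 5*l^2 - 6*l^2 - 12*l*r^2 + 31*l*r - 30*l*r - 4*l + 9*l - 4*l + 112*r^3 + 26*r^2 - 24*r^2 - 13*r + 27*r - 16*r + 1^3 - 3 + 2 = -2*l^3 + l^2*(-18*r - 1) + l*(-12*r^2 + r + 1) + 112*r^3 + 2*r^2 - 2*r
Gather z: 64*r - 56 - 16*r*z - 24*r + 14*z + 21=40*r + z*(14 - 16*r) - 35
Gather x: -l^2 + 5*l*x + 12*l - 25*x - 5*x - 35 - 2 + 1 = -l^2 + 12*l + x*(5*l - 30) - 36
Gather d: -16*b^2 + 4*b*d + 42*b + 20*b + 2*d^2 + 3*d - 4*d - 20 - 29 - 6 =-16*b^2 + 62*b + 2*d^2 + d*(4*b - 1) - 55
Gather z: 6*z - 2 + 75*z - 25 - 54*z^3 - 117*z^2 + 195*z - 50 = -54*z^3 - 117*z^2 + 276*z - 77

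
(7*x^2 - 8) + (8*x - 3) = 7*x^2 + 8*x - 11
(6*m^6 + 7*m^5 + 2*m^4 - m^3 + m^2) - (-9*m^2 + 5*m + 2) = 6*m^6 + 7*m^5 + 2*m^4 - m^3 + 10*m^2 - 5*m - 2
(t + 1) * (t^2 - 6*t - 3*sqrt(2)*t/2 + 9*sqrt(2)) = t^3 - 5*t^2 - 3*sqrt(2)*t^2/2 - 6*t + 15*sqrt(2)*t/2 + 9*sqrt(2)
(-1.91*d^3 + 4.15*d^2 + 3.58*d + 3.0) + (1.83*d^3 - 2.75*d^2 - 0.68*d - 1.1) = -0.0799999999999998*d^3 + 1.4*d^2 + 2.9*d + 1.9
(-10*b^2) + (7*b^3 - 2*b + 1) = 7*b^3 - 10*b^2 - 2*b + 1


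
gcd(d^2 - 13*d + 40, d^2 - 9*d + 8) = d - 8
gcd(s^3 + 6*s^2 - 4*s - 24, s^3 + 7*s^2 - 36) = s^2 + 4*s - 12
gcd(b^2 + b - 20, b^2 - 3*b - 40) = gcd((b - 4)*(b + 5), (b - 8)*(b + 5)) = b + 5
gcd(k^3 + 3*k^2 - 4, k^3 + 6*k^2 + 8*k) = k + 2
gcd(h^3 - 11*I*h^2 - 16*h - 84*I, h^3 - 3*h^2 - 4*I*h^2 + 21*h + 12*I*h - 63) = h - 7*I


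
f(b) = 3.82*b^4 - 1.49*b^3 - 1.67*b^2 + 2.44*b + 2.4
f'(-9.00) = -11468.69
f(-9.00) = 25994.40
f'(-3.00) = -440.33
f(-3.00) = 329.70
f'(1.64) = 52.34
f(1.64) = 22.97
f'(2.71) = 264.67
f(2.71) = 173.13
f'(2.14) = 124.57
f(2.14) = 65.49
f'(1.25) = 21.12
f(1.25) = 9.26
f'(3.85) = 795.30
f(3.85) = 741.29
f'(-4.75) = -1720.14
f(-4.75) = 2057.45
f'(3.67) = 685.28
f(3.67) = 608.20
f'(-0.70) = -2.65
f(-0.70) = 1.30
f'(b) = 15.28*b^3 - 4.47*b^2 - 3.34*b + 2.44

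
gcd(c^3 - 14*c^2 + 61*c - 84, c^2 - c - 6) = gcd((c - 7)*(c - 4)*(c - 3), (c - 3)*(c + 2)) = c - 3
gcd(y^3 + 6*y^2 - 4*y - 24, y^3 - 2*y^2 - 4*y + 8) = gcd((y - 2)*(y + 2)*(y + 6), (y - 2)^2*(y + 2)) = y^2 - 4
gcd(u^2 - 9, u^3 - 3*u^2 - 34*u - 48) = u + 3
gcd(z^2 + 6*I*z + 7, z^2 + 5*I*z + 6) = z - I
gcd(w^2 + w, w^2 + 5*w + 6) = 1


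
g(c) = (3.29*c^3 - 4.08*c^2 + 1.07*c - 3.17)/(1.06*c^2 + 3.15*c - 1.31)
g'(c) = (-2.12*c - 3.15)*(3.29*c^3 - 4.08*c^2 + 1.07*c - 3.17)/(1.06*c^2 + 3.15*c - 1.31)^2 + (9.87*c^2 - 8.16*c + 1.07)/(1.06*c^2 + 3.15*c - 1.31) = (3.4874*c^4 + 20.727*c^3 - 26.9159*c^2 + 17.41*c + 8.5838)/(1.1236*c^4 + 6.678*c^3 + 7.1453*c^2 - 8.253*c + 1.7161)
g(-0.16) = 1.94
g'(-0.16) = 1.57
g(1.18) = -0.56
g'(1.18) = 2.15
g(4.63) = 6.69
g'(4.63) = 2.45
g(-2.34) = 24.39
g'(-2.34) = -41.15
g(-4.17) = -79.55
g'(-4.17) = -61.69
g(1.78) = 0.57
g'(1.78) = 1.81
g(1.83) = 0.66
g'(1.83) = 1.82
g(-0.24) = 1.85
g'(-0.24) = 0.64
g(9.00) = 18.37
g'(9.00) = 2.82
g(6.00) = 10.17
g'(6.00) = 2.62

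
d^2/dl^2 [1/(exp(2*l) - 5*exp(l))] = ((5 - 4*exp(l))*(exp(l) - 5) + 2*(2*exp(l) - 5)^2)*exp(-l)/(exp(l) - 5)^3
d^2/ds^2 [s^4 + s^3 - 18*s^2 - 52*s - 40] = 12*s^2 + 6*s - 36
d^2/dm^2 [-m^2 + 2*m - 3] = -2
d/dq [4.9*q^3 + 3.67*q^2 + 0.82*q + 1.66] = 14.7*q^2 + 7.34*q + 0.82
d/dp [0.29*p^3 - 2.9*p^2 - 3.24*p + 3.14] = 0.87*p^2 - 5.8*p - 3.24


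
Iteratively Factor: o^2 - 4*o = (o - 4)*(o)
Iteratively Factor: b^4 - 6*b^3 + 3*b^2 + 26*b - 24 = (b - 4)*(b^3 - 2*b^2 - 5*b + 6) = (b - 4)*(b + 2)*(b^2 - 4*b + 3) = (b - 4)*(b - 3)*(b + 2)*(b - 1)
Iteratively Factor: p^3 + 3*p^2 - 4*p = (p + 4)*(p^2 - p) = (p - 1)*(p + 4)*(p)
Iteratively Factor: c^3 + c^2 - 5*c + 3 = (c - 1)*(c^2 + 2*c - 3) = (c - 1)*(c + 3)*(c - 1)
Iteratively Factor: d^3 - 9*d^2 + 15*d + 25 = (d - 5)*(d^2 - 4*d - 5) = (d - 5)^2*(d + 1)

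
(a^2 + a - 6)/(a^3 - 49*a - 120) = (a - 2)/(a^2 - 3*a - 40)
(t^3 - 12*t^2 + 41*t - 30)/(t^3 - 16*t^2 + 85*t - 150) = (t - 1)/(t - 5)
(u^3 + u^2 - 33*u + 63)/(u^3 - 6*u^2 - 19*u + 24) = (u^3 + u^2 - 33*u + 63)/(u^3 - 6*u^2 - 19*u + 24)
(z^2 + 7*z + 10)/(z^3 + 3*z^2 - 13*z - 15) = (z + 2)/(z^2 - 2*z - 3)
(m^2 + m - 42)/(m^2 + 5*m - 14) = (m - 6)/(m - 2)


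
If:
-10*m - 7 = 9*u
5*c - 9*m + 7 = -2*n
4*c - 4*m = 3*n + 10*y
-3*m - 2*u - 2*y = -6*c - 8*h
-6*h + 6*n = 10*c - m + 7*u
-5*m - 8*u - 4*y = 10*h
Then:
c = -14343/16384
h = 16527/32768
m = -1513/16384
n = -28295/16384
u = -5531/8192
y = 6713/32768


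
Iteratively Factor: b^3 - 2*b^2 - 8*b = (b - 4)*(b^2 + 2*b) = (b - 4)*(b + 2)*(b)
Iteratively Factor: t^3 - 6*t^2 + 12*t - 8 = (t - 2)*(t^2 - 4*t + 4) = (t - 2)^2*(t - 2)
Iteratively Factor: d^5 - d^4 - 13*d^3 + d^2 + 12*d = (d)*(d^4 - d^3 - 13*d^2 + d + 12) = d*(d - 1)*(d^3 - 13*d - 12) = d*(d - 1)*(d + 3)*(d^2 - 3*d - 4) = d*(d - 1)*(d + 1)*(d + 3)*(d - 4)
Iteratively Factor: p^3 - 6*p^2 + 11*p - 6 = (p - 1)*(p^2 - 5*p + 6) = (p - 2)*(p - 1)*(p - 3)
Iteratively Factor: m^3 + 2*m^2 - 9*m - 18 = (m - 3)*(m^2 + 5*m + 6) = (m - 3)*(m + 2)*(m + 3)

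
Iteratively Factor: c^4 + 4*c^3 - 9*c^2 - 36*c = (c)*(c^3 + 4*c^2 - 9*c - 36) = c*(c + 4)*(c^2 - 9) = c*(c - 3)*(c + 4)*(c + 3)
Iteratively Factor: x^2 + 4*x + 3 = (x + 3)*(x + 1)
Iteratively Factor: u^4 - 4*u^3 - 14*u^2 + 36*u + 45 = (u - 5)*(u^3 + u^2 - 9*u - 9) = (u - 5)*(u + 1)*(u^2 - 9) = (u - 5)*(u - 3)*(u + 1)*(u + 3)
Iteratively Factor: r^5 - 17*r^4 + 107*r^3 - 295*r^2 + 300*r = (r)*(r^4 - 17*r^3 + 107*r^2 - 295*r + 300) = r*(r - 5)*(r^3 - 12*r^2 + 47*r - 60) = r*(r - 5)*(r - 4)*(r^2 - 8*r + 15) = r*(r - 5)^2*(r - 4)*(r - 3)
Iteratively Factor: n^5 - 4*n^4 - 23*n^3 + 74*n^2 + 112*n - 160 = (n + 2)*(n^4 - 6*n^3 - 11*n^2 + 96*n - 80) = (n - 4)*(n + 2)*(n^3 - 2*n^2 - 19*n + 20) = (n - 4)*(n + 2)*(n + 4)*(n^2 - 6*n + 5) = (n - 4)*(n - 1)*(n + 2)*(n + 4)*(n - 5)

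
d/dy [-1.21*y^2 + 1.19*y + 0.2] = 1.19 - 2.42*y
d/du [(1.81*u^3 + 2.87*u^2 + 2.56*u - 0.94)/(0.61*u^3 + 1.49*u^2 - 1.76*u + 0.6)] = (-4.44089209850063e-16*u^5 + 0.946199999999999*u^4 - 9.4944*u^3 - 3.8874*u^2 + 6.2452*u - 0.1184)/(0.3721*u^6 + 1.8178*u^5 + 0.0729000000000002*u^4 - 4.5128*u^3 + 4.8856*u^2 - 2.112*u + 0.36)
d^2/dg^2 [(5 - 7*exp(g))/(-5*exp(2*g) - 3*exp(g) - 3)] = (175*exp(4*g) - 605*exp(3*g) - 855*exp(2*g) + 192*exp(g) + 108)*exp(g)/(125*exp(6*g) + 225*exp(5*g) + 360*exp(4*g) + 297*exp(3*g) + 216*exp(2*g) + 81*exp(g) + 27)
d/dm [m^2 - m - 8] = 2*m - 1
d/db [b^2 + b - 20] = 2*b + 1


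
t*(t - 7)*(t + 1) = t^3 - 6*t^2 - 7*t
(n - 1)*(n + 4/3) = n^2 + n/3 - 4/3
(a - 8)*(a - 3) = a^2 - 11*a + 24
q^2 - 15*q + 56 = (q - 8)*(q - 7)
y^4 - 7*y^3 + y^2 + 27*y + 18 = (y - 6)*(y - 3)*(y + 1)^2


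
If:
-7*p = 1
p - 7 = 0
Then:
No Solution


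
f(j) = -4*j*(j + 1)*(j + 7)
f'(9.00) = -1576.00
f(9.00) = -5760.00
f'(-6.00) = -76.00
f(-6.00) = -120.00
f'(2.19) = -225.71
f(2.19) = -256.81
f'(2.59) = -274.26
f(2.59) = -356.68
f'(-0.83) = 16.85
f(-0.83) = 3.48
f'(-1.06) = 26.36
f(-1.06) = -1.51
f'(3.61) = -415.43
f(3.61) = -706.29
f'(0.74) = -81.93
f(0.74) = -39.86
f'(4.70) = -593.88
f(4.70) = -1253.77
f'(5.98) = -839.84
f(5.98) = -2167.16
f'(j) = -4*j*(j + 1) - 4*j*(j + 7) - 4*(j + 1)*(j + 7) = -12*j^2 - 64*j - 28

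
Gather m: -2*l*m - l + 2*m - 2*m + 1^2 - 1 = -2*l*m - l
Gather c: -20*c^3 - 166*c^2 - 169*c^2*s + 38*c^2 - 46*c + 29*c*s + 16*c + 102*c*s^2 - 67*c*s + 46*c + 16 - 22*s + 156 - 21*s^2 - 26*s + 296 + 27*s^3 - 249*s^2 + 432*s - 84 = -20*c^3 + c^2*(-169*s - 128) + c*(102*s^2 - 38*s + 16) + 27*s^3 - 270*s^2 + 384*s + 384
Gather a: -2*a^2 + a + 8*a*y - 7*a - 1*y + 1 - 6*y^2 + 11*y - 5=-2*a^2 + a*(8*y - 6) - 6*y^2 + 10*y - 4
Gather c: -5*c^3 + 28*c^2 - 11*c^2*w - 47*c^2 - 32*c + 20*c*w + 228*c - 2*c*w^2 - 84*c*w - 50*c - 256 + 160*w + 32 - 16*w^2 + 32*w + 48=-5*c^3 + c^2*(-11*w - 19) + c*(-2*w^2 - 64*w + 146) - 16*w^2 + 192*w - 176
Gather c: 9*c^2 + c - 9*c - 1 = 9*c^2 - 8*c - 1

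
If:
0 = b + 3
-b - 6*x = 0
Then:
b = -3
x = 1/2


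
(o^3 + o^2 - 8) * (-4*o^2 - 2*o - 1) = -4*o^5 - 6*o^4 - 3*o^3 + 31*o^2 + 16*o + 8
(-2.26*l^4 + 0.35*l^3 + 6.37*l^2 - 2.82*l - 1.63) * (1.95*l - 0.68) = -4.407*l^5 + 2.2193*l^4 + 12.1835*l^3 - 9.8306*l^2 - 1.2609*l + 1.1084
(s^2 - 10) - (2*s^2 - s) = -s^2 + s - 10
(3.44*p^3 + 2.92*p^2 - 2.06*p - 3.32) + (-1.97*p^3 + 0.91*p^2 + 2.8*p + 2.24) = 1.47*p^3 + 3.83*p^2 + 0.74*p - 1.08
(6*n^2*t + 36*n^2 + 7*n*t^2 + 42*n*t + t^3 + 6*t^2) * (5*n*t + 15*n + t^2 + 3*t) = 30*n^3*t^2 + 270*n^3*t + 540*n^3 + 41*n^2*t^3 + 369*n^2*t^2 + 738*n^2*t + 12*n*t^4 + 108*n*t^3 + 216*n*t^2 + t^5 + 9*t^4 + 18*t^3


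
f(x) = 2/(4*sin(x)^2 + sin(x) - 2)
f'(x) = 2*(-8*sin(x)*cos(x) - cos(x))/(4*sin(x)^2 + sin(x) - 2)^2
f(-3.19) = -1.03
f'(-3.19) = 0.73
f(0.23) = -1.28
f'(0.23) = -2.25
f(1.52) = 0.67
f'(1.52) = -0.10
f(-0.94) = -10.05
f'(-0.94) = 162.72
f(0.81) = 2.43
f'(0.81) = -13.84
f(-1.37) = 2.32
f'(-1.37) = 3.68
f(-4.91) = 0.71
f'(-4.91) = -0.43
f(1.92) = 0.81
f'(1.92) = 0.95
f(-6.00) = -1.42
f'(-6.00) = -3.13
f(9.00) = -2.20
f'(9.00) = 9.49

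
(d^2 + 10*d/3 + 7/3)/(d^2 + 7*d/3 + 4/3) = (3*d + 7)/(3*d + 4)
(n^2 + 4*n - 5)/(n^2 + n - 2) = (n + 5)/(n + 2)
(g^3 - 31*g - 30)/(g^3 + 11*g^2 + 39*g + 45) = (g^2 - 5*g - 6)/(g^2 + 6*g + 9)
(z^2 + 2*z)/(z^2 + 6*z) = (z + 2)/(z + 6)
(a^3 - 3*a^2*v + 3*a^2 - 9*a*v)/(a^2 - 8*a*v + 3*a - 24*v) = a*(-a + 3*v)/(-a + 8*v)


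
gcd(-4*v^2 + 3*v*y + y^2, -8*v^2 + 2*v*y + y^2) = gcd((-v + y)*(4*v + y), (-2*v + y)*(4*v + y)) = 4*v + y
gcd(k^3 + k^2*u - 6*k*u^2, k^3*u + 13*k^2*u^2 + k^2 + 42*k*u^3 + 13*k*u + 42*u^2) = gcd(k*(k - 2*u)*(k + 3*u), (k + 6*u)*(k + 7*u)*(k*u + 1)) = 1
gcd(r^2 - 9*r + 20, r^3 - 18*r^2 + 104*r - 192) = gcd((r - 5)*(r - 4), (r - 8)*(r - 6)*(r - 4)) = r - 4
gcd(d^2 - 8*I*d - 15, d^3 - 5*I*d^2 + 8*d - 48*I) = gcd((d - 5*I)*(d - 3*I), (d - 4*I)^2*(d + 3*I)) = 1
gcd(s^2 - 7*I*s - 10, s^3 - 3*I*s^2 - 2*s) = s - 2*I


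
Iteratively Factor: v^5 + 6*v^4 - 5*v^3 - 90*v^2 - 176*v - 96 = (v + 3)*(v^4 + 3*v^3 - 14*v^2 - 48*v - 32) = (v + 2)*(v + 3)*(v^3 + v^2 - 16*v - 16) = (v - 4)*(v + 2)*(v + 3)*(v^2 + 5*v + 4) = (v - 4)*(v + 2)*(v + 3)*(v + 4)*(v + 1)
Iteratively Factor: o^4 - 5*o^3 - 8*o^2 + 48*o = (o - 4)*(o^3 - o^2 - 12*o) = o*(o - 4)*(o^2 - o - 12) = o*(o - 4)*(o + 3)*(o - 4)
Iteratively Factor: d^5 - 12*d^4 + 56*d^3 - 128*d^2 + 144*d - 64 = (d - 2)*(d^4 - 10*d^3 + 36*d^2 - 56*d + 32) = (d - 4)*(d - 2)*(d^3 - 6*d^2 + 12*d - 8) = (d - 4)*(d - 2)^2*(d^2 - 4*d + 4) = (d - 4)*(d - 2)^3*(d - 2)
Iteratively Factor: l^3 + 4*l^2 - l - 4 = (l + 4)*(l^2 - 1) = (l + 1)*(l + 4)*(l - 1)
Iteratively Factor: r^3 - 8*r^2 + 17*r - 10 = (r - 1)*(r^2 - 7*r + 10) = (r - 2)*(r - 1)*(r - 5)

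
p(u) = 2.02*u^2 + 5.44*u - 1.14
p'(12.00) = 53.92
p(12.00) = 355.02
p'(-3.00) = -6.68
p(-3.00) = 0.72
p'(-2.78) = -5.79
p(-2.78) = -0.65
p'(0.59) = 7.82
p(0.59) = 2.77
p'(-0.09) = 5.08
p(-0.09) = -1.61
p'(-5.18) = -15.49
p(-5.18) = 24.88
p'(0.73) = 8.39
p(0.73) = 3.91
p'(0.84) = 8.83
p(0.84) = 4.85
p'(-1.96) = -2.48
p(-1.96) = -4.04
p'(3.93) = 21.32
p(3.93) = 51.44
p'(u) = 4.04*u + 5.44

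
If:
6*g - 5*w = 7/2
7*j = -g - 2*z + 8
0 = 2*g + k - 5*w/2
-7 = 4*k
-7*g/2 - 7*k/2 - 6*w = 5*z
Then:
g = 0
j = 387/700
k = -7/4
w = -7/10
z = 413/200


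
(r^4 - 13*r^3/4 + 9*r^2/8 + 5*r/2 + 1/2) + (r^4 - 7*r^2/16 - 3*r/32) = 2*r^4 - 13*r^3/4 + 11*r^2/16 + 77*r/32 + 1/2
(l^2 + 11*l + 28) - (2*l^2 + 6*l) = -l^2 + 5*l + 28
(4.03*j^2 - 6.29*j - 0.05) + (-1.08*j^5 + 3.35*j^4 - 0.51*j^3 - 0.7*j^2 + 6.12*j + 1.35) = -1.08*j^5 + 3.35*j^4 - 0.51*j^3 + 3.33*j^2 - 0.17*j + 1.3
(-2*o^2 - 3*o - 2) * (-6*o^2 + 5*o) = 12*o^4 + 8*o^3 - 3*o^2 - 10*o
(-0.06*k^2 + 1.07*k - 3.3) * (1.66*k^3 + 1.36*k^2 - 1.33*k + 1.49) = -0.0996*k^5 + 1.6946*k^4 - 3.943*k^3 - 6.0005*k^2 + 5.9833*k - 4.917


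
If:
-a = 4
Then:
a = -4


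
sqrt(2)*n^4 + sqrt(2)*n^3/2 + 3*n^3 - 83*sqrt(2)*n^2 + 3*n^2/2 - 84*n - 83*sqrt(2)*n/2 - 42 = (n + 1/2)*(n - 6*sqrt(2))*(n + 7*sqrt(2))*(sqrt(2)*n + 1)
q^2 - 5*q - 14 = (q - 7)*(q + 2)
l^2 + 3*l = l*(l + 3)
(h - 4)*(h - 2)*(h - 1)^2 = h^4 - 8*h^3 + 21*h^2 - 22*h + 8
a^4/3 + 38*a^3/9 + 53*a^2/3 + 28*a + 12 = (a/3 + 1)*(a + 2/3)*(a + 3)*(a + 6)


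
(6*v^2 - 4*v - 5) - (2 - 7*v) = 6*v^2 + 3*v - 7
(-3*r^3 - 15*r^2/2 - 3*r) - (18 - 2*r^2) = -3*r^3 - 11*r^2/2 - 3*r - 18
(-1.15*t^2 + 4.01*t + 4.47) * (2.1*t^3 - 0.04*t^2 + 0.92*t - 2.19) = -2.415*t^5 + 8.467*t^4 + 8.1686*t^3 + 6.0289*t^2 - 4.6695*t - 9.7893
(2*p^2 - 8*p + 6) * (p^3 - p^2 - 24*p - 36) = 2*p^5 - 10*p^4 - 34*p^3 + 114*p^2 + 144*p - 216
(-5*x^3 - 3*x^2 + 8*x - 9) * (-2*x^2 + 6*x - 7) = 10*x^5 - 24*x^4 + x^3 + 87*x^2 - 110*x + 63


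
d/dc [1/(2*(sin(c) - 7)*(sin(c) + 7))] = -sin(2*c)/(2*(sin(c) - 7)^2*(sin(c) + 7)^2)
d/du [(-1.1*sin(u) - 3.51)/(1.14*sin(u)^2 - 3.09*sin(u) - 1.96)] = (1.254*sin(u)^2 + 8.0028*sin(u) - 8.6899)*cos(u)/(1.2996*sin(u)^4 - 7.0452*sin(u)^3 + 5.0793*sin(u)^2 + 12.1128*sin(u) + 3.8416)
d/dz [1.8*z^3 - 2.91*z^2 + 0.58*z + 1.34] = 5.4*z^2 - 5.82*z + 0.58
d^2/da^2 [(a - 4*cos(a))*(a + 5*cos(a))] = -a*cos(a) - 80*sin(a)^2 - 2*sin(a) + 42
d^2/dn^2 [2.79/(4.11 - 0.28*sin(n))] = (0.218736*sin(n)^2 + 3.210732*sin(n) - 0.437472)/(0.28*sin(n) - 4.11)^3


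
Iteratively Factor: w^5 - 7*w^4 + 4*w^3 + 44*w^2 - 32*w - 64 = (w + 1)*(w^4 - 8*w^3 + 12*w^2 + 32*w - 64) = (w - 2)*(w + 1)*(w^3 - 6*w^2 + 32) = (w - 2)*(w + 1)*(w + 2)*(w^2 - 8*w + 16) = (w - 4)*(w - 2)*(w + 1)*(w + 2)*(w - 4)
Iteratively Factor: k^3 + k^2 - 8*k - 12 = (k - 3)*(k^2 + 4*k + 4) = (k - 3)*(k + 2)*(k + 2)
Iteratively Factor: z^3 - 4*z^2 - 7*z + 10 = (z - 5)*(z^2 + z - 2) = (z - 5)*(z - 1)*(z + 2)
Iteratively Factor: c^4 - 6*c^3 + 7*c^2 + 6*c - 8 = (c + 1)*(c^3 - 7*c^2 + 14*c - 8) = (c - 4)*(c + 1)*(c^2 - 3*c + 2) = (c - 4)*(c - 2)*(c + 1)*(c - 1)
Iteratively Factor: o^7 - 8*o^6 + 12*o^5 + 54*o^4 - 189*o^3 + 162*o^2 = (o - 3)*(o^6 - 5*o^5 - 3*o^4 + 45*o^3 - 54*o^2) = o*(o - 3)*(o^5 - 5*o^4 - 3*o^3 + 45*o^2 - 54*o) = o*(o - 3)^2*(o^4 - 2*o^3 - 9*o^2 + 18*o) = o*(o - 3)^2*(o + 3)*(o^3 - 5*o^2 + 6*o) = o*(o - 3)^3*(o + 3)*(o^2 - 2*o) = o*(o - 3)^3*(o - 2)*(o + 3)*(o)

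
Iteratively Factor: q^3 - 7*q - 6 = (q - 3)*(q^2 + 3*q + 2) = (q - 3)*(q + 1)*(q + 2)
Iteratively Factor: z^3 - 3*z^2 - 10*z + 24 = (z - 4)*(z^2 + z - 6) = (z - 4)*(z - 2)*(z + 3)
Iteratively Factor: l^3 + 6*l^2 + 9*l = (l)*(l^2 + 6*l + 9) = l*(l + 3)*(l + 3)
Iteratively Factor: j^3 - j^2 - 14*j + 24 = (j - 3)*(j^2 + 2*j - 8) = (j - 3)*(j + 4)*(j - 2)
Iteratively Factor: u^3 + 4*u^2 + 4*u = (u + 2)*(u^2 + 2*u) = (u + 2)^2*(u)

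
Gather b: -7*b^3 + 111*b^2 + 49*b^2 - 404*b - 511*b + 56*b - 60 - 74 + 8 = -7*b^3 + 160*b^2 - 859*b - 126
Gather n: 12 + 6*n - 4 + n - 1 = 7*n + 7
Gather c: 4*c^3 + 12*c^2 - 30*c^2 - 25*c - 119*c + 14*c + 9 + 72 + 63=4*c^3 - 18*c^2 - 130*c + 144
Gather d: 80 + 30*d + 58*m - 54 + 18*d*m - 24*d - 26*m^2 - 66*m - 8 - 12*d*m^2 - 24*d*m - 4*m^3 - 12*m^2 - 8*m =d*(-12*m^2 - 6*m + 6) - 4*m^3 - 38*m^2 - 16*m + 18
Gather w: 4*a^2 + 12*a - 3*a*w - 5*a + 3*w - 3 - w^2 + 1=4*a^2 + 7*a - w^2 + w*(3 - 3*a) - 2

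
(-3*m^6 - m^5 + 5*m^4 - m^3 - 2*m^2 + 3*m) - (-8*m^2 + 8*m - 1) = -3*m^6 - m^5 + 5*m^4 - m^3 + 6*m^2 - 5*m + 1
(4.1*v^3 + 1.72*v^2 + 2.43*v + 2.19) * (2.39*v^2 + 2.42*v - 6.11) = 9.799*v^5 + 14.0328*v^4 - 15.0809*v^3 + 0.6055*v^2 - 9.5475*v - 13.3809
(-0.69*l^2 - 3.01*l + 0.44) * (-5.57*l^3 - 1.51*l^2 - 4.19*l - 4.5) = 3.8433*l^5 + 17.8076*l^4 + 4.9854*l^3 + 15.0525*l^2 + 11.7014*l - 1.98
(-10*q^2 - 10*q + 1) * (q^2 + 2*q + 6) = -10*q^4 - 30*q^3 - 79*q^2 - 58*q + 6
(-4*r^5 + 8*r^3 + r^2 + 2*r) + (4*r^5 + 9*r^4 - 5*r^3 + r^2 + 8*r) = 9*r^4 + 3*r^3 + 2*r^2 + 10*r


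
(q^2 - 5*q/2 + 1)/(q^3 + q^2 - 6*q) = (q - 1/2)/(q*(q + 3))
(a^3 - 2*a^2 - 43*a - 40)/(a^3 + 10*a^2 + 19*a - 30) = (a^2 - 7*a - 8)/(a^2 + 5*a - 6)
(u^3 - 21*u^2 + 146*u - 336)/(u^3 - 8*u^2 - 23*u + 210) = (u - 8)/(u + 5)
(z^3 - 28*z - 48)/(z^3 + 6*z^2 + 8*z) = (z - 6)/z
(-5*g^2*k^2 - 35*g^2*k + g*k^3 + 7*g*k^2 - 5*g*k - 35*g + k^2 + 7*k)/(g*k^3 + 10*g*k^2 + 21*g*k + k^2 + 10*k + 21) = (-5*g + k)/(k + 3)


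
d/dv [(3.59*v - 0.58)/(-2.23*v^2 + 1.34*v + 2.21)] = (8.0057*v^2 - 2.5868*v + 8.7111)/(4.9729*v^4 - 5.9764*v^3 - 8.061*v^2 + 5.9228*v + 4.8841)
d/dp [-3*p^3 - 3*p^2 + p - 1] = -9*p^2 - 6*p + 1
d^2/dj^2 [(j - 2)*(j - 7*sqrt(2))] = 2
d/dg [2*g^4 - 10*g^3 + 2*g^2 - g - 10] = 8*g^3 - 30*g^2 + 4*g - 1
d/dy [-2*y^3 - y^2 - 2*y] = -6*y^2 - 2*y - 2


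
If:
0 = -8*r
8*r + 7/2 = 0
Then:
No Solution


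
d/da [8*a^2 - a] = 16*a - 1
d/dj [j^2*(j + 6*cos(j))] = 3*j*(-2*j*sin(j) + j + 4*cos(j))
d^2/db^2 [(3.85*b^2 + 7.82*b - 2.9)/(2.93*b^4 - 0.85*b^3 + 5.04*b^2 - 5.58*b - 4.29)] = (198.31119*b^8 + 748.076466*b^7 - 917.67975*b^6 + 1698.792504*b^5 + 821.994708*b^4 + 2697.434514*b^3 - 804.6702*b^2 + 1567.278252*b - 538.678278)/(25.153757*b^12 - 21.891495*b^11 + 136.154463*b^10 - 219.638071*b^9 + 207.098541*b^8 - 507.169116*b^7 + 155.735037*b^6 + 26.483112*b^5 + 183.550995*b^4 + 503.219601*b^3 - 122.455476*b^2 - 308.084634*b - 78.953589)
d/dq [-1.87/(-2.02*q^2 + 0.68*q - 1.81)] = (1.2716 - 7.5548*q)/(2.02*q^2 - 0.68*q + 1.81)^2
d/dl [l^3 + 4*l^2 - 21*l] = 3*l^2 + 8*l - 21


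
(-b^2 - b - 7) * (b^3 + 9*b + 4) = -b^5 - b^4 - 16*b^3 - 13*b^2 - 67*b - 28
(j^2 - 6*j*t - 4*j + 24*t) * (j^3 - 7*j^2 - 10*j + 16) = j^5 - 6*j^4*t - 11*j^4 + 66*j^3*t + 18*j^3 - 108*j^2*t + 56*j^2 - 336*j*t - 64*j + 384*t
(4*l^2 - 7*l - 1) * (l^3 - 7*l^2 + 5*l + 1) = 4*l^5 - 35*l^4 + 68*l^3 - 24*l^2 - 12*l - 1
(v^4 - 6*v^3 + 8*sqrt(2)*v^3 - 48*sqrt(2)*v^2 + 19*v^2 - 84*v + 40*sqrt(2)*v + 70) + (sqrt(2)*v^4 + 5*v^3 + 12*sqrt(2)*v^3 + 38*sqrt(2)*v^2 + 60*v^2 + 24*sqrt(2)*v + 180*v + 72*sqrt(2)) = v^4 + sqrt(2)*v^4 - v^3 + 20*sqrt(2)*v^3 - 10*sqrt(2)*v^2 + 79*v^2 + 64*sqrt(2)*v + 96*v + 70 + 72*sqrt(2)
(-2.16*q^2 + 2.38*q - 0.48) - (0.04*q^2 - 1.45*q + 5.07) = -2.2*q^2 + 3.83*q - 5.55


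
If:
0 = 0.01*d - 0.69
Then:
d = 69.00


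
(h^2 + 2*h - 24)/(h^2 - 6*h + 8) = (h + 6)/(h - 2)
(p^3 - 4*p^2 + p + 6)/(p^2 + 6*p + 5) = (p^2 - 5*p + 6)/(p + 5)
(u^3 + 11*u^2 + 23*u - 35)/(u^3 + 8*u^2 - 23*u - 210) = (u^2 + 4*u - 5)/(u^2 + u - 30)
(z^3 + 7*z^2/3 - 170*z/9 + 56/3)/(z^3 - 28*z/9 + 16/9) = (3*z^2 + 11*z - 42)/(3*z^2 + 4*z - 4)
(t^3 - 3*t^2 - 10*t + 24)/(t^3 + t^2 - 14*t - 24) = (t - 2)/(t + 2)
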